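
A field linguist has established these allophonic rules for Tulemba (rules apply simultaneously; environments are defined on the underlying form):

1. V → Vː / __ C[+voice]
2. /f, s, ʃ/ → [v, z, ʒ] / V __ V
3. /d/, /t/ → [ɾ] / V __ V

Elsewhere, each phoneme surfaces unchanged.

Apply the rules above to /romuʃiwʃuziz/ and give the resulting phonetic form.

/r/ stays [r].
/o/ meets the environment for rule 1 (before a voiced consonant) → [oː].
/m/ (between /o/ and /u/) is unaffected → [m].
/u/ — between /m/ and /ʃ/; rule 1 does not apply here → [u].
/ʃ/ meets the environment for rule 2 (between two vowels) → [ʒ].
Rule 1 applies to /i/ (between /ʃ/ and /w/: before a voiced consonant) → [iː].
/w/ stays [w].
/ʃ/ (between /w/ and /u/) fails the environment for rule 2, so it stays [ʃ].
/u/ (between /ʃ/ and /z/): before a voiced consonant, so rule 1 applies → [uː].
/z/ — not in any rule's target class → [z].
Rule 1 applies to /i/ (between /z/ and /z/: before a voiced consonant) → [iː].
/z/ stays [z].

[roːmuʒiːwʃuːziːz]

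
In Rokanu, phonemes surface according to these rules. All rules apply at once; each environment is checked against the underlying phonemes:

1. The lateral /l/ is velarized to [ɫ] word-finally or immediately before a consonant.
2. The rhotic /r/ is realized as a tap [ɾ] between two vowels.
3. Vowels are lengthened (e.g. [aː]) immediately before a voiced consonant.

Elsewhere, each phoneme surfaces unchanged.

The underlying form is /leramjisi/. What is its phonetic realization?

/l/ (word-initial) is in the target of rule 1 but the environment (word-finally or immediately before a consonant) is not met → [l].
Rule 3 applies to /e/ (between /l/ and /r/: before a voiced consonant) → [eː].
/r/ (between /e/ and /a/): between two vowels, so rule 2 applies → [ɾ].
/a/ meets the environment for rule 3 (before a voiced consonant) → [aː].
/m/ — not in any rule's target class → [m].
/j/ (between /m/ and /i/): no rule targets it → [j].
/i/ — between /j/ and /s/; rule 3 does not apply here → [i].
/s/ — not in any rule's target class → [s].
/i/ (word-final) is in the target of rule 3 but the environment (before a voiced consonant) is not met → [i].

[leːɾaːmjisi]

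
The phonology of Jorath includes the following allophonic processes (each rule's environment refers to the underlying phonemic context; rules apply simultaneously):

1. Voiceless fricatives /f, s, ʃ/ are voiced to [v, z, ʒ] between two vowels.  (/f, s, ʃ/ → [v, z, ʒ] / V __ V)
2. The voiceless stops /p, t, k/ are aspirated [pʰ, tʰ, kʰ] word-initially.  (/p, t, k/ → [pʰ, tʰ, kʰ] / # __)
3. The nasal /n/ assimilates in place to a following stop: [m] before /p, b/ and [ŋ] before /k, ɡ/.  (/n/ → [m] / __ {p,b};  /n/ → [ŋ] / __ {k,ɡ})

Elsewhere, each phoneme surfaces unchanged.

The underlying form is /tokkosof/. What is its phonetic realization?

[tʰokkozof]

/t/ (word-initial) occurs word-initially → [tʰ] by rule 2.
/o/ — not in any rule's target class → [o].
/k/ (between /o/ and /k/) is in the target of rule 2 but the environment (word-initially) is not met → [k].
/k/ — between /k/ and /o/; rule 2 does not apply here → [k].
/o/ (between /k/ and /s/) is unaffected → [o].
/s/ meets the environment for rule 1 (between two vowels) → [z].
/o/ (between /s/ and /f/) is unaffected → [o].
/f/ (word-final): rule 1 targets it, but not between two vowels → unchanged [f].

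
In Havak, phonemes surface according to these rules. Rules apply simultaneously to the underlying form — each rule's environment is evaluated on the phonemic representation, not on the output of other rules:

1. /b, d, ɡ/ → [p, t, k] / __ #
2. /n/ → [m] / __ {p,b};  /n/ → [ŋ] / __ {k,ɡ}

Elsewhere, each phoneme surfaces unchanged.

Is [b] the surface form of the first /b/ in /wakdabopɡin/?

Yes

/b/ (between /a/ and /o/): rule 1 targets it, but not word-finally → unchanged [b].
The actual realization is [b], which matches [b].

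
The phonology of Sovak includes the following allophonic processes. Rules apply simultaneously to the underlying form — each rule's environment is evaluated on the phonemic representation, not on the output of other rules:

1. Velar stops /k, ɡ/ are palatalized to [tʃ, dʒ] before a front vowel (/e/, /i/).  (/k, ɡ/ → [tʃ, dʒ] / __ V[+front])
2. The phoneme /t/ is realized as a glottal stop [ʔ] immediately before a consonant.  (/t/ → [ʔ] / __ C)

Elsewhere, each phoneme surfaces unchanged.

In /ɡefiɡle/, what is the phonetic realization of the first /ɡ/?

[dʒ]

/ɡ/ (word-initial) occurs before a front vowel → [dʒ] by rule 1.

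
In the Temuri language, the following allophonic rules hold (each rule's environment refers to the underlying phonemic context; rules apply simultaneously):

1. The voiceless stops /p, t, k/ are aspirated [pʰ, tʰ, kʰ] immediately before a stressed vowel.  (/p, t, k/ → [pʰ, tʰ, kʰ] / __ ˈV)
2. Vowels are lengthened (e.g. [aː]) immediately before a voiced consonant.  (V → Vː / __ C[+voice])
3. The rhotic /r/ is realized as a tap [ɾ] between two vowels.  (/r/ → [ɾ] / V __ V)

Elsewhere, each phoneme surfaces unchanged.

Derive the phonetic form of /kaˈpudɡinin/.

/k/ (word-initial) fails the environment for rule 1, so it stays [k].
/a/ (between /k/ and /p/) fails the environment for rule 2, so it stays [a].
Rule 1 applies to /p/ (between /a/ and /u/: immediately before a stressed vowel) → [pʰ].
Rule 2 applies to /u/ (between /p/ and /d/: before a voiced consonant) → [uː].
/d/ (between /u/ and /ɡ/): no rule targets it → [d].
/ɡ/ stays [ɡ].
/i/ — between /ɡ/ and /n/, before a voiced consonant — surfaces as [iː] (rule 2).
/n/ (between /i/ and /i/) is unaffected → [n].
/i/ (between /n/ and /n/): before a voiced consonant, so rule 2 applies → [iː].
/n/ stays [n].

[kaˈpʰuːdɡiːniːn]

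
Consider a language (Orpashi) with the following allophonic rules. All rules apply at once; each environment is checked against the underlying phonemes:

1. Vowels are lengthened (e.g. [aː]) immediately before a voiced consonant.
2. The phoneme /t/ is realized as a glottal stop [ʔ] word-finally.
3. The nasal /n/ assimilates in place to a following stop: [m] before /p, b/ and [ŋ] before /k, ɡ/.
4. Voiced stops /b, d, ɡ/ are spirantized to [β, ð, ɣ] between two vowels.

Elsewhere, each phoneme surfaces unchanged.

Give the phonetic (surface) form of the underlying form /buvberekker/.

/b/ (word-initial): rule 4 targets it, but not between two vowels → unchanged [b].
/u/ meets the environment for rule 1 (before a voiced consonant) → [uː].
/v/ — not in any rule's target class → [v].
/b/ (between /v/ and /e/) fails the environment for rule 4, so it stays [b].
/e/ — between /b/ and /r/, before a voiced consonant — surfaces as [eː] (rule 1).
/r/ — not in any rule's target class → [r].
/e/ (between /r/ and /k/) fails the environment for rule 1, so it stays [e].
/k/ — not in any rule's target class → [k].
/k/ (between /k/ and /e/): no rule targets it → [k].
/e/ (between /k/ and /r/): before a voiced consonant, so rule 1 applies → [eː].
/r/ stays [r].

[buːvbeːrekkeːr]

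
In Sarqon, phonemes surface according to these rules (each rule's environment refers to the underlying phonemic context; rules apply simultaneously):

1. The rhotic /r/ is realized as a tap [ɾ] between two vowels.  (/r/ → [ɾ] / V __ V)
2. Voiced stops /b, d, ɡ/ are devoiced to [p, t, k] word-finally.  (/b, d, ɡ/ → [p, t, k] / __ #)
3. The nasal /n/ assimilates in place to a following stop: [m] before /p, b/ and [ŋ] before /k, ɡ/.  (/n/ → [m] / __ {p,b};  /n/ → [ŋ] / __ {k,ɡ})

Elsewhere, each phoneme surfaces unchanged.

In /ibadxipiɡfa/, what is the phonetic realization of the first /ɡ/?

[ɡ]

/ɡ/ (between /i/ and /f/) is in the target of rule 2 but the environment (word-finally) is not met → [ɡ].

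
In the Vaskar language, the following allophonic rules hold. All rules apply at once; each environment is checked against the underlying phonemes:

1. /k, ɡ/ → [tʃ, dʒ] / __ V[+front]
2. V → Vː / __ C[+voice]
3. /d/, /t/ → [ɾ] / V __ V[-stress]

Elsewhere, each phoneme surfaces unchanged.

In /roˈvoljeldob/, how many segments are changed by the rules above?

4

Segments that undergo a rule: /o/ → [oː] (rule 2); /o/ → [oː] (rule 2); /e/ → [eː] (rule 2); /o/ → [oː] (rule 2).
All other segments surface unchanged.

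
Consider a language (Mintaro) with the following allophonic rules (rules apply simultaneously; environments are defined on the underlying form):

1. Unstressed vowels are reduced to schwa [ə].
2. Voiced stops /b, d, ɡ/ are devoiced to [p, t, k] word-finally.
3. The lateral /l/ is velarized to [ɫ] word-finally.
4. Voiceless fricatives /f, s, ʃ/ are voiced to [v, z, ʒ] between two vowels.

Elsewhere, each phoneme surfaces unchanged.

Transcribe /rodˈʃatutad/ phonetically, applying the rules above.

/r/ (word-initial) is unaffected → [r].
/o/ meets the environment for rule 1 (in an unstressed syllable) → [ə].
/d/ (between /o/ and /ʃ/): rule 2 targets it, but not word-finally → unchanged [d].
/ʃ/ — between /d/ and /a/; rule 4 does not apply here → [ʃ].
/a/ (between /ʃ/ and /t/) is in the target of rule 1 but the environment (in an unstressed syllable) is not met → [a].
/t/ stays [t].
/u/ meets the environment for rule 1 (in an unstressed syllable) → [ə].
/t/ (between /u/ and /a/): no rule targets it → [t].
Rule 1 applies to /a/ (between /t/ and /d/: in an unstressed syllable) → [ə].
Rule 2 applies to /d/ (word-final: word-finally) → [t].

[rədˈʃatətət]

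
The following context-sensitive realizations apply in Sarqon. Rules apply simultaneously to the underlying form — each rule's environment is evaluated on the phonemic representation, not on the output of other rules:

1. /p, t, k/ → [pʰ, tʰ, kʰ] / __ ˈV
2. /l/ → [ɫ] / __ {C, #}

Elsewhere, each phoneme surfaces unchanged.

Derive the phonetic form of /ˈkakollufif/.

[ˈkʰakoɫlufif]

/k/ (word-initial): immediately before a stressed vowel, so rule 1 applies → [kʰ].
/a/ (between /k/ and /k/) is unaffected → [a].
/k/ — between /a/ and /o/; rule 1 does not apply here → [k].
/o/ stays [o].
Rule 2 applies to /l/ (between /o/ and /l/: word-finally or immediately before a consonant) → [ɫ].
/l/ (between /l/ and /u/) is in the target of rule 2 but the environment (word-finally or immediately before a consonant) is not met → [l].
/u/ stays [u].
/f/ (between /u/ and /i/) is unaffected → [f].
/i/ (between /f/ and /f/): no rule targets it → [i].
/f/ — not in any rule's target class → [f].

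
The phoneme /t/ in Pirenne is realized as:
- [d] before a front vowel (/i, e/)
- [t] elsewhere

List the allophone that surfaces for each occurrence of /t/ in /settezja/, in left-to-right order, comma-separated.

Occurrence 1 (position 3): no conditioning environment matches → elsewhere allophone [t].
Occurrence 2 (position 4): before a front vowel (/i, e/) → [d].

[t], [d]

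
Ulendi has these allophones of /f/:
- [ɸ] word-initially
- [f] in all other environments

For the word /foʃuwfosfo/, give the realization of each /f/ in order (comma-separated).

Occurrence 1 (position 1): word-initially → [ɸ].
Occurrence 2 (position 6): no conditioning environment matches → elsewhere allophone [f].
Occurrence 3 (position 9): no conditioning environment matches → elsewhere allophone [f].

[ɸ], [f], [f]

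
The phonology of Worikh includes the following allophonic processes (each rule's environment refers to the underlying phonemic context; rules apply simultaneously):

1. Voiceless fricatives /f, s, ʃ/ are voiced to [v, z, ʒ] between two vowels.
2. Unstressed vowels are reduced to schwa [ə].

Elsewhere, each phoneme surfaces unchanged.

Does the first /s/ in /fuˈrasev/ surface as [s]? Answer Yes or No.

/s/ — between /a/ and /e/, between two vowels — surfaces as [z] (rule 1).
The actual realization is [z], not [s].

No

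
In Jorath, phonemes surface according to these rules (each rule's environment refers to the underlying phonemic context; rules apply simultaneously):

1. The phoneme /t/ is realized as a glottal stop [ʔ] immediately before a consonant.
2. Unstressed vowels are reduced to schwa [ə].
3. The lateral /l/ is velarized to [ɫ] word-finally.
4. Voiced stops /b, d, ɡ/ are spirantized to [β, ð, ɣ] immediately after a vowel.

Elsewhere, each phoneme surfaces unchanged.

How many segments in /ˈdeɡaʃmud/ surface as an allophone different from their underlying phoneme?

4

Segments that undergo a rule: /ɡ/ → [ɣ] (rule 4); /a/ → [ə] (rule 2); /u/ → [ə] (rule 2); /d/ → [ð] (rule 4).
All other segments surface unchanged.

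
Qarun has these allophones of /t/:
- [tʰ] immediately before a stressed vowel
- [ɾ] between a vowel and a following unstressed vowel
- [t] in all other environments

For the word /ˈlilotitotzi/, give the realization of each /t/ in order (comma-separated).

[ɾ], [ɾ], [t]

Occurrence 1 (position 5): between a vowel and an unstressed vowel → [ɾ].
Occurrence 2 (position 7): between a vowel and an unstressed vowel → [ɾ].
Occurrence 3 (position 9): no conditioning environment matches → elsewhere allophone [t].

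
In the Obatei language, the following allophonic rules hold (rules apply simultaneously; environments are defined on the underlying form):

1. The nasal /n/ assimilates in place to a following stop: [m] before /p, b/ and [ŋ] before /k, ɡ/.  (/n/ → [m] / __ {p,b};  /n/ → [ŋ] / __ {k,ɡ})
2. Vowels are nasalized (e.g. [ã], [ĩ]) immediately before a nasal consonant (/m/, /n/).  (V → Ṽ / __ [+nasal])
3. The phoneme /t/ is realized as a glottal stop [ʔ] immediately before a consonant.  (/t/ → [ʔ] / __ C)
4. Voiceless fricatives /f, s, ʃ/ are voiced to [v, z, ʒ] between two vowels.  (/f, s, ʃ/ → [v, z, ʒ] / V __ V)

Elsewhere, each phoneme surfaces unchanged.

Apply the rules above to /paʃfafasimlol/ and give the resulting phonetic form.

[paʃfavazĩmlol]

/p/ (word-initial): no rule targets it → [p].
/a/ (between /p/ and /ʃ/) fails the environment for rule 2, so it stays [a].
/ʃ/ (between /a/ and /f/): rule 4 targets it, but not between two vowels → unchanged [ʃ].
/f/ — between /ʃ/ and /a/; rule 4 does not apply here → [f].
/a/ (between /f/ and /f/): rule 2 targets it, but not before a nasal consonant → unchanged [a].
/f/ (between /a/ and /a/): between two vowels, so rule 4 applies → [v].
/a/ (between /f/ and /s/) is in the target of rule 2 but the environment (before a nasal consonant) is not met → [a].
/s/ (between /a/ and /i/): between two vowels, so rule 4 applies → [z].
/i/ meets the environment for rule 2 (before a nasal consonant) → [ĩ].
/m/ (between /i/ and /l/) is unaffected → [m].
/l/ (between /m/ and /o/): no rule targets it → [l].
/o/ (between /l/ and /l/): rule 2 targets it, but not before a nasal consonant → unchanged [o].
/l/ stays [l].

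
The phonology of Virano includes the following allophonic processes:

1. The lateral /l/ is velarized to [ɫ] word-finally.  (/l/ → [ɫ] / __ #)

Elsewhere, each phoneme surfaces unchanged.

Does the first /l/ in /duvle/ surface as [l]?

/l/ — between /v/ and /e/; rule 1 does not apply here → [l].
The actual realization is [l], which matches [l].

Yes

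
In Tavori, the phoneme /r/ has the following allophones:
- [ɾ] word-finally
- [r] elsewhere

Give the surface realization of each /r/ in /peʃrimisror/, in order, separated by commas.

Occurrence 1 (position 4): no conditioning environment matches → elsewhere allophone [r].
Occurrence 2 (position 9): no conditioning environment matches → elsewhere allophone [r].
Occurrence 3 (position 11): word-finally → [ɾ].

[r], [r], [ɾ]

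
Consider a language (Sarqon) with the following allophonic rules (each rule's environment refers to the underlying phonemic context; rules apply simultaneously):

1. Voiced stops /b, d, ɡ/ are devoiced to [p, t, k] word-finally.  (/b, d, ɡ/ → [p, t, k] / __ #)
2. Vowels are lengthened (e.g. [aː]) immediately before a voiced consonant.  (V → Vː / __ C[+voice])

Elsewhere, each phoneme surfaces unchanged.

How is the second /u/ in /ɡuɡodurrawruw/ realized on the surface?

[uː]

/u/ (between /d/ and /r/) occurs before a voiced consonant → [uː] by rule 2.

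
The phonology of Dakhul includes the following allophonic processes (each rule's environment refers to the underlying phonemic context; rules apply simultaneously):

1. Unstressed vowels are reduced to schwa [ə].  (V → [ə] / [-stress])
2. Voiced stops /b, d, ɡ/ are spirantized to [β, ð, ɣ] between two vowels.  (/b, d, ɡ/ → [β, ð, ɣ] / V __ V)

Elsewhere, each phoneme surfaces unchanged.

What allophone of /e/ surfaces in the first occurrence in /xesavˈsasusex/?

Rule 1 applies to /e/ (between /x/ and /s/: in an unstressed syllable) → [ə].

[ə]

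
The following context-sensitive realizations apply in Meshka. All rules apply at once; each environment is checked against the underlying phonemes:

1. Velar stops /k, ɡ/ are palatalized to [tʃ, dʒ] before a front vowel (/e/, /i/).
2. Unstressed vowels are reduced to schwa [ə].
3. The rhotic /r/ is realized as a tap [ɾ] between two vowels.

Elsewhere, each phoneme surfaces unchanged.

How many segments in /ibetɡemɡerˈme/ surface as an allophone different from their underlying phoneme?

6

Segments that undergo a rule: /i/ → [ə] (rule 2); /e/ → [ə] (rule 2); /ɡ/ → [dʒ] (rule 1); /e/ → [ə] (rule 2); /ɡ/ → [dʒ] (rule 1); /e/ → [ə] (rule 2).
All other segments surface unchanged.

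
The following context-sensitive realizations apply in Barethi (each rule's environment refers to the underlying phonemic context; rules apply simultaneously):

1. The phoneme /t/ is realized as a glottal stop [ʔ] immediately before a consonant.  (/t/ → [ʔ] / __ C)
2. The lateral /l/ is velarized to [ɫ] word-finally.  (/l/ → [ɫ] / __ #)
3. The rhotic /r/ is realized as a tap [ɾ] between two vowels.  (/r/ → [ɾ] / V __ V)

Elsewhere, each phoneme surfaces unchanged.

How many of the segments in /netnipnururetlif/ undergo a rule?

4

Segments that undergo a rule: /t/ → [ʔ] (rule 1); /r/ → [ɾ] (rule 3); /r/ → [ɾ] (rule 3); /t/ → [ʔ] (rule 1).
All other segments surface unchanged.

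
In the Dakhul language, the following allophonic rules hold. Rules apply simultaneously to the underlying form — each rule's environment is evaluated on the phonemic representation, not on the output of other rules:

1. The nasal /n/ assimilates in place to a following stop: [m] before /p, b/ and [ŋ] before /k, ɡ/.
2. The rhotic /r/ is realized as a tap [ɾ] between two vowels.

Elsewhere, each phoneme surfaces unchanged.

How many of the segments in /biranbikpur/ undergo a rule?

2

Segments that undergo a rule: /r/ → [ɾ] (rule 2); /n/ → [m] (rule 1).
All other segments surface unchanged.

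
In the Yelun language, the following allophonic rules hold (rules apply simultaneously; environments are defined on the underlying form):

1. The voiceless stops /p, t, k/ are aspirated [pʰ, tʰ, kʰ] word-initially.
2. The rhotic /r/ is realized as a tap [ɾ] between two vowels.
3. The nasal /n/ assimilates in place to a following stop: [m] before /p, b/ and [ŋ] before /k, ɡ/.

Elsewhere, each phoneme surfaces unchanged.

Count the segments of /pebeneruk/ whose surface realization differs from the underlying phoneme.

2

Segments that undergo a rule: /p/ → [pʰ] (rule 1); /r/ → [ɾ] (rule 2).
All other segments surface unchanged.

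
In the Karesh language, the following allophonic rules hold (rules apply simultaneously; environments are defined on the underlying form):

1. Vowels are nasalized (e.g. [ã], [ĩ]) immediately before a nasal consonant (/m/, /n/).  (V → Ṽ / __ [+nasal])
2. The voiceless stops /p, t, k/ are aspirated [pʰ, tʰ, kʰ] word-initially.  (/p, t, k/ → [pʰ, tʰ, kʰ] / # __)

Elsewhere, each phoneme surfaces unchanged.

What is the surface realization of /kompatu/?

[kʰõmpatu]

/k/ (word-initial) occurs word-initially → [kʰ] by rule 2.
/o/ (between /k/ and /m/) occurs before a nasal consonant → [õ] by rule 1.
/m/ (between /o/ and /p/): no rule targets it → [m].
/p/ — between /m/ and /a/; rule 2 does not apply here → [p].
/a/ (between /p/ and /t/): rule 1 targets it, but not before a nasal consonant → unchanged [a].
/t/ — between /a/ and /u/; rule 2 does not apply here → [t].
/u/ (word-final) is in the target of rule 1 but the environment (before a nasal consonant) is not met → [u].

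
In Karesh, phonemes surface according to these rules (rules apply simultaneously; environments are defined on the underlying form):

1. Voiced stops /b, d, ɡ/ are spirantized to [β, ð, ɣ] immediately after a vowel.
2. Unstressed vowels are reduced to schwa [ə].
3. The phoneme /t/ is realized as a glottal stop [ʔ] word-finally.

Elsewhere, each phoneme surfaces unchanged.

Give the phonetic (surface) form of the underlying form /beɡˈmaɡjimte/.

[bəɣˈmaɣjəmtə]

/b/ (word-initial) is in the target of rule 1 but the environment (immediately after a vowel) is not met → [b].
/e/ (between /b/ and /ɡ/): in an unstressed syllable, so rule 2 applies → [ə].
/ɡ/ (between /e/ and /m/) occurs immediately after a vowel → [ɣ] by rule 1.
/m/ — not in any rule's target class → [m].
/a/ — between /m/ and /ɡ/; rule 2 does not apply here → [a].
/ɡ/ meets the environment for rule 1 (immediately after a vowel) → [ɣ].
/j/ — not in any rule's target class → [j].
/i/ — between /j/ and /m/, in an unstressed syllable — surfaces as [ə] (rule 2).
/m/ (between /i/ and /t/): no rule targets it → [m].
/t/ (between /m/ and /e/): rule 3 targets it, but not word-finally → unchanged [t].
/e/ (word-final) occurs in an unstressed syllable → [ə] by rule 2.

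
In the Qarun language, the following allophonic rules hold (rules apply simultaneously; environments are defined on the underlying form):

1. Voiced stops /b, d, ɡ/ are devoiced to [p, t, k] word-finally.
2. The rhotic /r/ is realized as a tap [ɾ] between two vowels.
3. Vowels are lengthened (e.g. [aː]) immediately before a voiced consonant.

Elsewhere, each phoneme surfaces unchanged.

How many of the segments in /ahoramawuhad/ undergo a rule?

6

Segments that undergo a rule: /o/ → [oː] (rule 3); /r/ → [ɾ] (rule 2); /a/ → [aː] (rule 3); /a/ → [aː] (rule 3); /a/ → [aː] (rule 3); /d/ → [t] (rule 1).
All other segments surface unchanged.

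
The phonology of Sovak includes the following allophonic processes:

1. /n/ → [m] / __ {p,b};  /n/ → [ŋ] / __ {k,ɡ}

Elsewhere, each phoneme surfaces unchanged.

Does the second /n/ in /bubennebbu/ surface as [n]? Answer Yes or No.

Yes

/n/ (between /n/ and /e/) is in the target of rule 1 but the environment (before a labial or velar stop) is not met → [n].
The actual realization is [n], which matches [n].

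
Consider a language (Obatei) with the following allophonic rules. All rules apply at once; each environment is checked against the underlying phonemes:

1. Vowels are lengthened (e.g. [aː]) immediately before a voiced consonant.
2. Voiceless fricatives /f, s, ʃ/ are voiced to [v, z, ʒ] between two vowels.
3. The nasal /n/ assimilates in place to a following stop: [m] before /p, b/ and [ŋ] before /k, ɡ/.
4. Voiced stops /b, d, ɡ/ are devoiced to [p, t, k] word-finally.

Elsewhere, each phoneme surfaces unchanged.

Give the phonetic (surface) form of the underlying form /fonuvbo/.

/f/ (word-initial) fails the environment for rule 2, so it stays [f].
/o/ (between /f/ and /n/): before a voiced consonant, so rule 1 applies → [oː].
/n/ (between /o/ and /u/) fails the environment for rule 3, so it stays [n].
/u/ meets the environment for rule 1 (before a voiced consonant) → [uː].
/v/ — not in any rule's target class → [v].
/b/ (between /v/ and /o/) is in the target of rule 4 but the environment (word-finally) is not met → [b].
/o/ — word-final; rule 1 does not apply here → [o].

[foːnuːvbo]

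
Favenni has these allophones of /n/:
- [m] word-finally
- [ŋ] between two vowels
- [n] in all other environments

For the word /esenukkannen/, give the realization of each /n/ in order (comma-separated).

[ŋ], [n], [n], [m]

Occurrence 1 (position 4): between two vowels → [ŋ].
Occurrence 2 (position 9): no conditioning environment matches → elsewhere allophone [n].
Occurrence 3 (position 10): no conditioning environment matches → elsewhere allophone [n].
Occurrence 4 (position 12): word-finally → [m].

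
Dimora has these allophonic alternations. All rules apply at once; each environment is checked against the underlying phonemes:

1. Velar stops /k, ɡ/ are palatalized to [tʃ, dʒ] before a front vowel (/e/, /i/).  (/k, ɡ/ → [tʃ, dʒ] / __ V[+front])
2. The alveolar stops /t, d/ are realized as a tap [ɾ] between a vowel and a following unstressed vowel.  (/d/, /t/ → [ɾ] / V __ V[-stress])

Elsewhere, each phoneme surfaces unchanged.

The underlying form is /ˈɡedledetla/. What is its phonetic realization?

/ɡ/ (word-initial) occurs before a front vowel → [dʒ] by rule 1.
/d/ (between /e/ and /l/) is in the target of rule 2 but the environment (between a vowel and a following unstressed vowel) is not met → [d].
/d/ (between /e/ and /e/) occurs between a vowel and a following unstressed vowel → [ɾ] by rule 2.
/t/ — between /e/ and /l/; rule 2 does not apply here → [t].

[ˈdʒedleɾetla]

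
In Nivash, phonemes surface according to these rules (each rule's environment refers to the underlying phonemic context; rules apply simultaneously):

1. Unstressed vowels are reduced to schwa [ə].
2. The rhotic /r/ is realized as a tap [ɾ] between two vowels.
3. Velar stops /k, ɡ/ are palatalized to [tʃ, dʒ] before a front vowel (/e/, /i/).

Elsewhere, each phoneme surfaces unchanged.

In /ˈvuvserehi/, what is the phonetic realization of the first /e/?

/e/ meets the environment for rule 1 (in an unstressed syllable) → [ə].

[ə]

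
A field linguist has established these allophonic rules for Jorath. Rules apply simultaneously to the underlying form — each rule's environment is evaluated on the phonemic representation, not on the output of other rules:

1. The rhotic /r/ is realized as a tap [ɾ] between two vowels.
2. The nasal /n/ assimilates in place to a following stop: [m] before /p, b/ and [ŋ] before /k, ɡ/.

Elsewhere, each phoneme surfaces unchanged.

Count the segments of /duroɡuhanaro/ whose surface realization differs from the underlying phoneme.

2

Segments that undergo a rule: /r/ → [ɾ] (rule 1); /r/ → [ɾ] (rule 1).
All other segments surface unchanged.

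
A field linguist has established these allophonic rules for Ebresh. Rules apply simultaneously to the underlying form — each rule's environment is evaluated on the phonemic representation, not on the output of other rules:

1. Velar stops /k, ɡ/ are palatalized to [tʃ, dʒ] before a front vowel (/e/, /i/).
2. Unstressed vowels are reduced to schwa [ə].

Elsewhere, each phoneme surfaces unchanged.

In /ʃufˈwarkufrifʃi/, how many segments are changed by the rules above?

4

Segments that undergo a rule: /u/ → [ə] (rule 2); /u/ → [ə] (rule 2); /i/ → [ə] (rule 2); /i/ → [ə] (rule 2).
All other segments surface unchanged.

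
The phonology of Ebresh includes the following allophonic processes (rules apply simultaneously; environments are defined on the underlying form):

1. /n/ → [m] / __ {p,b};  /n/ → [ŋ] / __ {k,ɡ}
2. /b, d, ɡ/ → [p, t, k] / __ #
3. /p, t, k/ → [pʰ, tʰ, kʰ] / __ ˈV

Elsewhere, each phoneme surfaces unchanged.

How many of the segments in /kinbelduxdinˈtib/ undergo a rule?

Segments that undergo a rule: /n/ → [m] (rule 1); /t/ → [tʰ] (rule 3); /b/ → [p] (rule 2).
All other segments surface unchanged.

3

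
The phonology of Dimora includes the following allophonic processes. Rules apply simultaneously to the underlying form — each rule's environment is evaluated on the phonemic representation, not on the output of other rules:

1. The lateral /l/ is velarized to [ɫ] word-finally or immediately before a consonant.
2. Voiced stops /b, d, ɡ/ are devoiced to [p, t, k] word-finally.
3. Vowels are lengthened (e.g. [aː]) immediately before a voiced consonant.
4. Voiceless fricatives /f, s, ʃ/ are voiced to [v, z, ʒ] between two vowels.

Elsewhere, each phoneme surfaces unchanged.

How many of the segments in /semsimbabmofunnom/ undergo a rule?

6

Segments that undergo a rule: /e/ → [eː] (rule 3); /i/ → [iː] (rule 3); /a/ → [aː] (rule 3); /f/ → [v] (rule 4); /u/ → [uː] (rule 3); /o/ → [oː] (rule 3).
All other segments surface unchanged.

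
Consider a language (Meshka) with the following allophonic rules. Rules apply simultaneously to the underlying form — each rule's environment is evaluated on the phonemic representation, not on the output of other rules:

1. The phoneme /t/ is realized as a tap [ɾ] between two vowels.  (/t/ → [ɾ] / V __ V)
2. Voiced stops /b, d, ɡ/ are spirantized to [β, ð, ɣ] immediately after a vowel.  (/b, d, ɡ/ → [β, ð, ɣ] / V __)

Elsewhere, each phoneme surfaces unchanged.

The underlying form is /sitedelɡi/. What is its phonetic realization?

/s/ (word-initial) is unaffected → [s].
/i/ (between /s/ and /t/): no rule targets it → [i].
/t/ (between /i/ and /e/) occurs between two vowels → [ɾ] by rule 1.
/e/ (between /t/ and /d/): no rule targets it → [e].
/d/ — between /e/ and /e/, immediately after a vowel — surfaces as [ð] (rule 2).
/e/ stays [e].
/l/ — not in any rule's target class → [l].
/ɡ/ (between /l/ and /i/) fails the environment for rule 2, so it stays [ɡ].
/i/ stays [i].

[siɾeðelɡi]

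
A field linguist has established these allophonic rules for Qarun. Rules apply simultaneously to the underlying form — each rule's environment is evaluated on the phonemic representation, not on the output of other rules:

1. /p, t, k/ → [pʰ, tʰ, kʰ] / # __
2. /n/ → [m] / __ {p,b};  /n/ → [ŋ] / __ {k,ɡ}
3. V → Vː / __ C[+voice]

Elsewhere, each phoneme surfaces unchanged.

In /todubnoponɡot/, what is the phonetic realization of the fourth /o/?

[o]

/o/ (between /ɡ/ and /t/): rule 3 targets it, but not before a voiced consonant → unchanged [o].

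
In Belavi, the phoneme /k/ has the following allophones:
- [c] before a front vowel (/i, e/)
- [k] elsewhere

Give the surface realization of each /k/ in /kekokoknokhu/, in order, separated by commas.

Occurrence 1 (position 1): before a front vowel → [c].
Occurrence 2 (position 3): no conditioning environment matches → elsewhere allophone [k].
Occurrence 3 (position 5): no conditioning environment matches → elsewhere allophone [k].
Occurrence 4 (position 7): no conditioning environment matches → elsewhere allophone [k].
Occurrence 5 (position 10): no conditioning environment matches → elsewhere allophone [k].

[c], [k], [k], [k], [k]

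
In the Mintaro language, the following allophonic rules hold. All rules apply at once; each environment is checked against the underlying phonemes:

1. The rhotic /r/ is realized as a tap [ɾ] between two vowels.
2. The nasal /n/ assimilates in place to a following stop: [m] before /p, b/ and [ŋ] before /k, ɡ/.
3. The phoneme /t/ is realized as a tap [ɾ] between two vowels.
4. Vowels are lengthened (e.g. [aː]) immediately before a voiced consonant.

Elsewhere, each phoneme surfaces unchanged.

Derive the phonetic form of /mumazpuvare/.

/m/ (word-initial): no rule targets it → [m].
Rule 4 applies to /u/ (between /m/ and /m/: before a voiced consonant) → [uː].
/m/ stays [m].
/a/ meets the environment for rule 4 (before a voiced consonant) → [aː].
/z/ stays [z].
/p/ (between /z/ and /u/) is unaffected → [p].
/u/ (between /p/ and /v/) occurs before a voiced consonant → [uː] by rule 4.
/v/ (between /u/ and /a/) is unaffected → [v].
/a/ (between /v/ and /r/) occurs before a voiced consonant → [aː] by rule 4.
/r/ (between /a/ and /e/): between two vowels, so rule 1 applies → [ɾ].
/e/ — word-final; rule 4 does not apply here → [e].

[muːmaːzpuːvaːɾe]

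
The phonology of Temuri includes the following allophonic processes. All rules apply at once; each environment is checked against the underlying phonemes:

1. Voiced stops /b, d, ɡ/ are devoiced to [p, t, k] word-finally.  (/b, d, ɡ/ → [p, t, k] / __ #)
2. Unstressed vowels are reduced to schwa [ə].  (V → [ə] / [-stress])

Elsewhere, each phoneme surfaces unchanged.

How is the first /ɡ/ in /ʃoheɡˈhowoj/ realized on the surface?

[ɡ]

/ɡ/ (between /e/ and /h/) is in the target of rule 1 but the environment (word-finally) is not met → [ɡ].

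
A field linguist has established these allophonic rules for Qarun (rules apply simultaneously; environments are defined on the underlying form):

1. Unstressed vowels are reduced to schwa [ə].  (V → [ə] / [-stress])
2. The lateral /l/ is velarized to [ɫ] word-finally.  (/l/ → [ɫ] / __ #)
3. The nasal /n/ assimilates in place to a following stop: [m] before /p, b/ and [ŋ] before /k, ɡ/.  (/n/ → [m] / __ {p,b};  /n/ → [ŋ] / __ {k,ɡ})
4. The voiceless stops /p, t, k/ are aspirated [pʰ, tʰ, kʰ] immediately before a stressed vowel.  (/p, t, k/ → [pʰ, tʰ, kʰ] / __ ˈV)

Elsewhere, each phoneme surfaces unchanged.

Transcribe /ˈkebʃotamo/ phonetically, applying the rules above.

[ˈkʰebʃətəmə]

/k/ meets the environment for rule 4 (immediately before a stressed vowel) → [kʰ].
/e/ (between /k/ and /b/) is in the target of rule 1 but the environment (in an unstressed syllable) is not met → [e].
/b/ — not in any rule's target class → [b].
/ʃ/ (between /b/ and /o/) is unaffected → [ʃ].
/o/ meets the environment for rule 1 (in an unstressed syllable) → [ə].
/t/ (between /o/ and /a/): rule 4 targets it, but not immediately before a stressed vowel → unchanged [t].
/a/ meets the environment for rule 1 (in an unstressed syllable) → [ə].
/m/ (between /a/ and /o/): no rule targets it → [m].
Rule 1 applies to /o/ (word-final: in an unstressed syllable) → [ə].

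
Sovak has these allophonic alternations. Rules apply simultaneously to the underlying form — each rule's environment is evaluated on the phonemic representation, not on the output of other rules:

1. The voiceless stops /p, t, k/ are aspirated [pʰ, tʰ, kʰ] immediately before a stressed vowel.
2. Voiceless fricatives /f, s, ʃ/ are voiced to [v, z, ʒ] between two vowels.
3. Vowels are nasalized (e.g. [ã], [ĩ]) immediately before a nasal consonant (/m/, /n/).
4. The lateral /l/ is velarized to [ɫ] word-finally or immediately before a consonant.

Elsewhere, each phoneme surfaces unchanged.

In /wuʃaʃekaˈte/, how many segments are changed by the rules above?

3

Segments that undergo a rule: /ʃ/ → [ʒ] (rule 2); /ʃ/ → [ʒ] (rule 2); /t/ → [tʰ] (rule 1).
All other segments surface unchanged.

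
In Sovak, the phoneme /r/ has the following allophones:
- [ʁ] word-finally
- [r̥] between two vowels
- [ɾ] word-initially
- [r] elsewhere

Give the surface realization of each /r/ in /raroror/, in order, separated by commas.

Occurrence 1 (position 1): word-initially → [ɾ].
Occurrence 2 (position 3): between two vowels → [r̥].
Occurrence 3 (position 5): between two vowels → [r̥].
Occurrence 4 (position 7): word-finally → [ʁ].

[ɾ], [r̥], [r̥], [ʁ]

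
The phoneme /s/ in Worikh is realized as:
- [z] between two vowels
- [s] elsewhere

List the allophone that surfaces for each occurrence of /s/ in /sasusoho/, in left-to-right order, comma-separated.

Occurrence 1 (position 1): no conditioning environment matches → elsewhere allophone [s].
Occurrence 2 (position 3): between two vowels → [z].
Occurrence 3 (position 5): between two vowels → [z].

[s], [z], [z]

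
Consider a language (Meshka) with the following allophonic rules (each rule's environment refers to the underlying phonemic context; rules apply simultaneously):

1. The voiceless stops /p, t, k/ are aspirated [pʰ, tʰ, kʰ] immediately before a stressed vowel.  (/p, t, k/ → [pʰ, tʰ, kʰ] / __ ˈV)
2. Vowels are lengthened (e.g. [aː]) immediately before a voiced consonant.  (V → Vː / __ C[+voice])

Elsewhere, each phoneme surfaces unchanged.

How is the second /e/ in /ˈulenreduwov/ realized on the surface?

/e/ — between /r/ and /d/, before a voiced consonant — surfaces as [eː] (rule 2).

[eː]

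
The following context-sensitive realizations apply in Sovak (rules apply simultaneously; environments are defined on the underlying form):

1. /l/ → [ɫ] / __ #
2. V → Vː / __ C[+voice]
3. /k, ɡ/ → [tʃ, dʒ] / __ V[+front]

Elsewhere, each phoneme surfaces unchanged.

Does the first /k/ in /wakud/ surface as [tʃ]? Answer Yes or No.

No

/k/ (between /a/ and /u/) is in the target of rule 3 but the environment (before a front vowel) is not met → [k].
The actual realization is [k], not [tʃ].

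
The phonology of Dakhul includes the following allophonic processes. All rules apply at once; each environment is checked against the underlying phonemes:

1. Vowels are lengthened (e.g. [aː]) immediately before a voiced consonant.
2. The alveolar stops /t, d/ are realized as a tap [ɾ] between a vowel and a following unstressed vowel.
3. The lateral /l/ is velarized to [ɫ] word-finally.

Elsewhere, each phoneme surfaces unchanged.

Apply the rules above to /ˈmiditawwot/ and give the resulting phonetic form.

/i/ (between /m/ and /d/) occurs before a voiced consonant → [iː] by rule 1.
Rule 2 applies to /d/ (between /i/ and /i/: between a vowel and a following unstressed vowel) → [ɾ].
/i/ (between /d/ and /t/): rule 1 targets it, but not before a voiced consonant → unchanged [i].
/t/ — between /i/ and /a/, between a vowel and a following unstressed vowel — surfaces as [ɾ] (rule 2).
/a/ (between /t/ and /w/) occurs before a voiced consonant → [aː] by rule 1.
/o/ (between /w/ and /t/): rule 1 targets it, but not before a voiced consonant → unchanged [o].
/t/ — word-final; rule 2 does not apply here → [t].

[ˈmiːɾiɾaːwwot]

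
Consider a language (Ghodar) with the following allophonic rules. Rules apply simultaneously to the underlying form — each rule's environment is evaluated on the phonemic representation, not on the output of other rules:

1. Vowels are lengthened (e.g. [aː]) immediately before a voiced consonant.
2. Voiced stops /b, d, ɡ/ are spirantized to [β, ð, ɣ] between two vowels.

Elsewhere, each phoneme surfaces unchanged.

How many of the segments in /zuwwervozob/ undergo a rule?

4

Segments that undergo a rule: /u/ → [uː] (rule 1); /e/ → [eː] (rule 1); /o/ → [oː] (rule 1); /o/ → [oː] (rule 1).
All other segments surface unchanged.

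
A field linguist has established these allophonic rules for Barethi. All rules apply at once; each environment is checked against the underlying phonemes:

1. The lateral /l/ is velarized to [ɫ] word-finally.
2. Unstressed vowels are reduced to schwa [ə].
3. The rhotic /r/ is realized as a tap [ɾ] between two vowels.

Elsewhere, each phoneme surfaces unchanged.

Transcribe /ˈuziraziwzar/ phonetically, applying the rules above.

/u/ (word-initial): rule 2 targets it, but not in an unstressed syllable → unchanged [u].
/i/ (between /z/ and /r/) occurs in an unstressed syllable → [ə] by rule 2.
/r/ — between /i/ and /a/, between two vowels — surfaces as [ɾ] (rule 3).
/a/ (between /r/ and /z/): in an unstressed syllable, so rule 2 applies → [ə].
/i/ meets the environment for rule 2 (in an unstressed syllable) → [ə].
/a/ (between /z/ and /r/) occurs in an unstressed syllable → [ə] by rule 2.
/r/ — word-final; rule 3 does not apply here → [r].

[ˈuzəɾəzəwzər]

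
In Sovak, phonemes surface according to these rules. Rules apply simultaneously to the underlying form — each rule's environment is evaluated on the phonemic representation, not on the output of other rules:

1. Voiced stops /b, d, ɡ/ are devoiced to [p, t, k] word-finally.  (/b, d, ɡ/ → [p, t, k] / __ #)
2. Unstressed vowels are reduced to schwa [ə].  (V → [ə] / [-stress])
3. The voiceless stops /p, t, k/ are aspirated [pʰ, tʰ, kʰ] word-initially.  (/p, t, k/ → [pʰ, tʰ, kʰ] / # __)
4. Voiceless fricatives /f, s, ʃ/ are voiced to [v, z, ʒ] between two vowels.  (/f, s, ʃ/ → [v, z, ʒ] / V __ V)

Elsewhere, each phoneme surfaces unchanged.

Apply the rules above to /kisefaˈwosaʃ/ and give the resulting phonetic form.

[kʰəzəvəˈwozəʃ]

/k/ (word-initial) occurs word-initially → [kʰ] by rule 3.
Rule 2 applies to /i/ (between /k/ and /s/: in an unstressed syllable) → [ə].
/s/ (between /i/ and /e/) occurs between two vowels → [z] by rule 4.
/e/ (between /s/ and /f/) occurs in an unstressed syllable → [ə] by rule 2.
/f/ meets the environment for rule 4 (between two vowels) → [v].
/a/ (between /f/ and /w/): in an unstressed syllable, so rule 2 applies → [ə].
/w/ (between /a/ and /o/) is unaffected → [w].
/o/ (between /w/ and /s/) is in the target of rule 2 but the environment (in an unstressed syllable) is not met → [o].
/s/ (between /o/ and /a/) occurs between two vowels → [z] by rule 4.
/a/ meets the environment for rule 2 (in an unstressed syllable) → [ə].
/ʃ/ (word-final) is in the target of rule 4 but the environment (between two vowels) is not met → [ʃ].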